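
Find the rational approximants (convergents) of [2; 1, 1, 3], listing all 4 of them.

2/1, 3/1, 5/2, 18/7

Using the convergent recurrence p_i = a_i*p_{i-1} + p_{i-2}, q_i = a_i*q_{i-1} + q_{i-2} with p_{-2}=0, p_{-1}=1, q_{-2}=1, q_{-1}=0:
  i=0: a_0=2, p_0 = 2*1 + 0 = 2, q_0 = 2*0 + 1 = 1.
  i=1: a_1=1, p_1 = 1*2 + 1 = 3, q_1 = 1*1 + 0 = 1.
  i=2: a_2=1, p_2 = 1*3 + 2 = 5, q_2 = 1*1 + 1 = 2.
  i=3: a_3=3, p_3 = 3*5 + 3 = 18, q_3 = 3*2 + 1 = 7.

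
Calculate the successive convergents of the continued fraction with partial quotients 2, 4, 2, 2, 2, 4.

Using the convergent recurrence p_i = a_i*p_{i-1} + p_{i-2}, q_i = a_i*q_{i-1} + q_{i-2} with p_{-2}=0, p_{-1}=1, q_{-2}=1, q_{-1}=0:
  i=0: a_0=2, p_0 = 2*1 + 0 = 2, q_0 = 2*0 + 1 = 1.
  i=1: a_1=4, p_1 = 4*2 + 1 = 9, q_1 = 4*1 + 0 = 4.
  i=2: a_2=2, p_2 = 2*9 + 2 = 20, q_2 = 2*4 + 1 = 9.
  i=3: a_3=2, p_3 = 2*20 + 9 = 49, q_3 = 2*9 + 4 = 22.
  i=4: a_4=2, p_4 = 2*49 + 20 = 118, q_4 = 2*22 + 9 = 53.
  i=5: a_5=4, p_5 = 4*118 + 49 = 521, q_5 = 4*53 + 22 = 234.

2/1, 9/4, 20/9, 49/22, 118/53, 521/234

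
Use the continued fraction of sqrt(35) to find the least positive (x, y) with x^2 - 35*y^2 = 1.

(x, y) = (6, 1)

First expand sqrt(35) as a continued fraction. With x_i = (sqrt(35) + m_i)/d_i and (m_0, d_0) = (0, 1): a_0 = floor(sqrt(35)) = 5, since 5^2 = 25 <= 35 < 36 = 6^2.
Iterate m_{i+1} = d_i*a_i - m_i, d_{i+1} = (35 - m_{i+1}^2)/d_i, a_{i+1} = floor((a_0 + m_{i+1})/d_{i+1}):
  m_1 = 1*5 - 0 = 5, d_1 = (35 - 5^2)/1 = 10/1 = 10, a_1 = floor((5 + 5)/10) = 1.
  m_2 = 10*1 - 5 = 5, d_2 = (35 - 5^2)/10 = 10/10 = 1, a_2 = floor((5 + 5)/1) = 10.
  m_3 = 1*10 - 5 = 5, d_3 = (35 - 5^2)/1 = 10/1 = 10: (m_3, d_3) = (m_1, d_1) = (5, 10), so from here the quotients repeat a_1, a_2; the period length is 2.
So sqrt(35) = [5; (1, 10)] with period length k = 2.
k is even, so the fundamental solution of x^2 - 35y^2 = 1 is (p_{k-1}, q_{k-1}) = (p_1, q_1); compute convergents through index 1.
Convergents (p_i = a_i*p_{i-1} + p_{i-2}, q_i = a_i*q_{i-1} + q_{i-2} with p_{-2}=0, p_{-1}=1, q_{-2}=1, q_{-1}=0):
  i=0: a_0=5, p_0 = 5*1 + 0 = 5, q_0 = 5*0 + 1 = 1.
  i=1: a_1=1, p_1 = 1*5 + 1 = 6, q_1 = 1*1 + 0 = 1.
Check: 6^2 - 35*1^2 = 36 - 35 = 1, so (x, y) = (6, 1) solves the equation, and by the theorem it is the least positive solution.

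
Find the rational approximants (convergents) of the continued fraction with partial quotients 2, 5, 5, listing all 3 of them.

2/1, 11/5, 57/26

Using the convergent recurrence p_i = a_i*p_{i-1} + p_{i-2}, q_i = a_i*q_{i-1} + q_{i-2} with p_{-2}=0, p_{-1}=1, q_{-2}=1, q_{-1}=0:
  i=0: a_0=2, p_0 = 2*1 + 0 = 2, q_0 = 2*0 + 1 = 1.
  i=1: a_1=5, p_1 = 5*2 + 1 = 11, q_1 = 5*1 + 0 = 5.
  i=2: a_2=5, p_2 = 5*11 + 2 = 57, q_2 = 5*5 + 1 = 26.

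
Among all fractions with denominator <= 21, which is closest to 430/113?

Expand x = 430/113 as a continued fraction with the Euclidean algorithm:
  430 = 3*113 + 91, so a_0 = 3.
  113 = 1*91 + 22, so a_1 = 1.
  91 = 4*22 + 3, so a_2 = 4.
  22 = 7*3 + 1, so a_3 = 7.
  3 = 3*1 + 0, so a_4 = 3.
so x = [3; 1, 4, 7, 3].
Convergents (p_i = a_i*p_{i-1} + p_{i-2}, q_i = a_i*q_{i-1} + q_{i-2} with p_{-2}=0, p_{-1}=1, q_{-2}=1, q_{-1}=0), until the denominator exceeds 21:
  i=0: a_0=3, p_0 = 3*1 + 0 = 3, q_0 = 3*0 + 1 = 1.
  i=1: a_1=1, p_1 = 1*3 + 1 = 4, q_1 = 1*1 + 0 = 1.
  i=2: a_2=4, p_2 = 4*4 + 3 = 19, q_2 = 4*1 + 1 = 5.
  i=3: a_3=7, p_3 = 7*19 + 4 = 137, q_3 = 7*5 + 1 = 36.
q_3 = 36 > 21, so the last convergent with denominator <= 21 is p_2/q_2 = 19/5.
The closest fraction with denominator <= 21 is either p_2/q_2 or the intermediate fraction (k*p_2 + p_1)/(k*q_2 + q_1) with the largest k >= 1 whose denominator stays <= 21; these approach x as k grows, and every other convergent or intermediate fraction in range is farther away.
Largest k: floor((21 - q_1)/q_2) = floor((21 - 1)/5) = 4.
That gives (4*19 + 4)/(4*5 + 1) = 80/21.
Compare the errors: |x - 19/5| = |430*5 - 19*113|/(113*5) = 3/565, and |x - 80/21| = |430*21 - 80*113|/(113*21) = 10/2373.
Cross-multiplying, 10*565 = 5650 < 7119 = 3*2373, so 10/2373 is smaller: the intermediate fraction 80/21 is closer to x than 19/5.

80/21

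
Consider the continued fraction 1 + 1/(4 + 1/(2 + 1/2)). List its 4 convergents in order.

Using the convergent recurrence p_i = a_i*p_{i-1} + p_{i-2}, q_i = a_i*q_{i-1} + q_{i-2} with p_{-2}=0, p_{-1}=1, q_{-2}=1, q_{-1}=0:
  i=0: a_0=1, p_0 = 1*1 + 0 = 1, q_0 = 1*0 + 1 = 1.
  i=1: a_1=4, p_1 = 4*1 + 1 = 5, q_1 = 4*1 + 0 = 4.
  i=2: a_2=2, p_2 = 2*5 + 1 = 11, q_2 = 2*4 + 1 = 9.
  i=3: a_3=2, p_3 = 2*11 + 5 = 27, q_3 = 2*9 + 4 = 22.

1/1, 5/4, 11/9, 27/22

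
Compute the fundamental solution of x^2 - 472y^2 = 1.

First expand sqrt(472) as a continued fraction. With x_i = (sqrt(472) + m_i)/d_i and (m_0, d_0) = (0, 1): a_0 = floor(sqrt(472)) = 21, since 21^2 = 441 <= 472 < 484 = 22^2.
Iterate m_{i+1} = d_i*a_i - m_i, d_{i+1} = (472 - m_{i+1}^2)/d_i, a_{i+1} = floor((a_0 + m_{i+1})/d_{i+1}):
  m_1 = 1*21 - 0 = 21, d_1 = (472 - 21^2)/1 = 31/1 = 31, a_1 = floor((21 + 21)/31) = 1.
  m_2 = 31*1 - 21 = 10, d_2 = (472 - 10^2)/31 = 372/31 = 12, a_2 = floor((21 + 10)/12) = 2.
  m_3 = 12*2 - 10 = 14, d_3 = (472 - 14^2)/12 = 276/12 = 23, a_3 = floor((21 + 14)/23) = 1.
  m_4 = 23*1 - 14 = 9, d_4 = (472 - 9^2)/23 = 391/23 = 17, a_4 = floor((21 + 9)/17) = 1.
  m_5 = 17*1 - 9 = 8, d_5 = (472 - 8^2)/17 = 408/17 = 24, a_5 = floor((21 + 8)/24) = 1.
  m_6 = 24*1 - 8 = 16, d_6 = (472 - 16^2)/24 = 216/24 = 9, a_6 = floor((21 + 16)/9) = 4.
  m_7 = 9*4 - 16 = 20, d_7 = (472 - 20^2)/9 = 72/9 = 8, a_7 = floor((21 + 20)/8) = 5.
  m_8 = 8*5 - 20 = 20, d_8 = (472 - 20^2)/8 = 72/8 = 9, a_8 = floor((21 + 20)/9) = 4.
  m_9 = 9*4 - 20 = 16, d_9 = (472 - 16^2)/9 = 216/9 = 24, a_9 = floor((21 + 16)/24) = 1.
  m_10 = 24*1 - 16 = 8, d_10 = (472 - 8^2)/24 = 408/24 = 17, a_10 = floor((21 + 8)/17) = 1.
  m_11 = 17*1 - 8 = 9, d_11 = (472 - 9^2)/17 = 391/17 = 23, a_11 = floor((21 + 9)/23) = 1.
  m_12 = 23*1 - 9 = 14, d_12 = (472 - 14^2)/23 = 276/23 = 12, a_12 = floor((21 + 14)/12) = 2.
  m_13 = 12*2 - 14 = 10, d_13 = (472 - 10^2)/12 = 372/12 = 31, a_13 = floor((21 + 10)/31) = 1.
  m_14 = 31*1 - 10 = 21, d_14 = (472 - 21^2)/31 = 31/31 = 1, a_14 = floor((21 + 21)/1) = 42.
  m_15 = 1*42 - 21 = 21, d_15 = (472 - 21^2)/1 = 31/1 = 31: (m_15, d_15) = (m_1, d_1) = (21, 31), so from here the quotients repeat a_1, ..., a_14; the period length is 14.
So sqrt(472) = [21; (1, 2, 1, 1, 1, 4, 5, 4, 1, 1, 1, 2, 1, 42)] with period length k = 14.
k is even, so the fundamental solution of x^2 - 472y^2 = 1 is (p_{k-1}, q_{k-1}) = (p_13, q_13); compute convergents through index 13.
Convergents (p_i = a_i*p_{i-1} + p_{i-2}, q_i = a_i*q_{i-1} + q_{i-2} with p_{-2}=0, p_{-1}=1, q_{-2}=1, q_{-1}=0):
  i=0: a_0=21, p_0 = 21*1 + 0 = 21, q_0 = 21*0 + 1 = 1.
  i=1: a_1=1, p_1 = 1*21 + 1 = 22, q_1 = 1*1 + 0 = 1.
  i=2: a_2=2, p_2 = 2*22 + 21 = 65, q_2 = 2*1 + 1 = 3.
  i=3: a_3=1, p_3 = 1*65 + 22 = 87, q_3 = 1*3 + 1 = 4.
  i=4: a_4=1, p_4 = 1*87 + 65 = 152, q_4 = 1*4 + 3 = 7.
  i=5: a_5=1, p_5 = 1*152 + 87 = 239, q_5 = 1*7 + 4 = 11.
  i=6: a_6=4, p_6 = 4*239 + 152 = 1108, q_6 = 4*11 + 7 = 51.
  i=7: a_7=5, p_7 = 5*1108 + 239 = 5779, q_7 = 5*51 + 11 = 266.
  i=8: a_8=4, p_8 = 4*5779 + 1108 = 24224, q_8 = 4*266 + 51 = 1115.
  i=9: a_9=1, p_9 = 1*24224 + 5779 = 30003, q_9 = 1*1115 + 266 = 1381.
  i=10: a_10=1, p_10 = 1*30003 + 24224 = 54227, q_10 = 1*1381 + 1115 = 2496.
  i=11: a_11=1, p_11 = 1*54227 + 30003 = 84230, q_11 = 1*2496 + 1381 = 3877.
  i=12: a_12=2, p_12 = 2*84230 + 54227 = 222687, q_12 = 2*3877 + 2496 = 10250.
  i=13: a_13=1, p_13 = 1*222687 + 84230 = 306917, q_13 = 1*10250 + 3877 = 14127.
Check: 306917^2 - 472*14127^2 = 94198044889 - 94198044888 = 1, so (x, y) = (306917, 14127) solves the equation, and by the theorem it is the least positive solution.

(x, y) = (306917, 14127)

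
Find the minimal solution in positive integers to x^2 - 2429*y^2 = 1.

(x, y) = (20531295, 416584)

First expand sqrt(2429) as a continued fraction. With x_i = (sqrt(2429) + m_i)/d_i and (m_0, d_0) = (0, 1): a_0 = floor(sqrt(2429)) = 49, since 49^2 = 2401 <= 2429 < 2500 = 50^2.
Iterate m_{i+1} = d_i*a_i - m_i, d_{i+1} = (2429 - m_{i+1}^2)/d_i, a_{i+1} = floor((a_0 + m_{i+1})/d_{i+1}):
  m_1 = 1*49 - 0 = 49, d_1 = (2429 - 49^2)/1 = 28/1 = 28, a_1 = floor((49 + 49)/28) = 3.
  m_2 = 28*3 - 49 = 35, d_2 = (2429 - 35^2)/28 = 1204/28 = 43, a_2 = floor((49 + 35)/43) = 1.
  m_3 = 43*1 - 35 = 8, d_3 = (2429 - 8^2)/43 = 2365/43 = 55, a_3 = floor((49 + 8)/55) = 1.
  m_4 = 55*1 - 8 = 47, d_4 = (2429 - 47^2)/55 = 220/55 = 4, a_4 = floor((49 + 47)/4) = 24.
  m_5 = 4*24 - 47 = 49, d_5 = (2429 - 49^2)/4 = 28/4 = 7, a_5 = floor((49 + 49)/7) = 14.
  m_6 = 7*14 - 49 = 49, d_6 = (2429 - 49^2)/7 = 28/7 = 4, a_6 = floor((49 + 49)/4) = 24.
  m_7 = 4*24 - 49 = 47, d_7 = (2429 - 47^2)/4 = 220/4 = 55, a_7 = floor((49 + 47)/55) = 1.
  m_8 = 55*1 - 47 = 8, d_8 = (2429 - 8^2)/55 = 2365/55 = 43, a_8 = floor((49 + 8)/43) = 1.
  m_9 = 43*1 - 8 = 35, d_9 = (2429 - 35^2)/43 = 1204/43 = 28, a_9 = floor((49 + 35)/28) = 3.
  m_10 = 28*3 - 35 = 49, d_10 = (2429 - 49^2)/28 = 28/28 = 1, a_10 = floor((49 + 49)/1) = 98.
  m_11 = 1*98 - 49 = 49, d_11 = (2429 - 49^2)/1 = 28/1 = 28: (m_11, d_11) = (m_1, d_1) = (49, 28), so from here the quotients repeat a_1, ..., a_10; the period length is 10.
So sqrt(2429) = [49; (3, 1, 1, 24, 14, 24, 1, 1, 3, 98)] with period length k = 10.
k is even, so the fundamental solution of x^2 - 2429y^2 = 1 is (p_{k-1}, q_{k-1}) = (p_9, q_9); compute convergents through index 9.
Convergents (p_i = a_i*p_{i-1} + p_{i-2}, q_i = a_i*q_{i-1} + q_{i-2} with p_{-2}=0, p_{-1}=1, q_{-2}=1, q_{-1}=0):
  i=0: a_0=49, p_0 = 49*1 + 0 = 49, q_0 = 49*0 + 1 = 1.
  i=1: a_1=3, p_1 = 3*49 + 1 = 148, q_1 = 3*1 + 0 = 3.
  i=2: a_2=1, p_2 = 1*148 + 49 = 197, q_2 = 1*3 + 1 = 4.
  i=3: a_3=1, p_3 = 1*197 + 148 = 345, q_3 = 1*4 + 3 = 7.
  i=4: a_4=24, p_4 = 24*345 + 197 = 8477, q_4 = 24*7 + 4 = 172.
  i=5: a_5=14, p_5 = 14*8477 + 345 = 119023, q_5 = 14*172 + 7 = 2415.
  i=6: a_6=24, p_6 = 24*119023 + 8477 = 2865029, q_6 = 24*2415 + 172 = 58132.
  i=7: a_7=1, p_7 = 1*2865029 + 119023 = 2984052, q_7 = 1*58132 + 2415 = 60547.
  i=8: a_8=1, p_8 = 1*2984052 + 2865029 = 5849081, q_8 = 1*60547 + 58132 = 118679.
  i=9: a_9=3, p_9 = 3*5849081 + 2984052 = 20531295, q_9 = 3*118679 + 60547 = 416584.
Check: 20531295^2 - 2429*416584^2 = 421534074377025 - 421534074377024 = 1, so (x, y) = (20531295, 416584) solves the equation, and by the theorem it is the least positive solution.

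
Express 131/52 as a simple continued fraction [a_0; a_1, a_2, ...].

Run the Euclidean algorithm on 131 and 52; the successive quotients are the partial quotients a_0, a_1, ... (each step inverts the fractional part left over by the previous one):
  131 = 2*52 + 27, so a_0 = 2.
  52 = 1*27 + 25, so a_1 = 1.
  27 = 1*25 + 2, so a_2 = 1.
  25 = 12*2 + 1, so a_3 = 12.
  2 = 2*1 + 0, so a_4 = 2.
The remainder reaches 0 after 5 divisions, so the expansion has 5 partial quotients, read off in order.

[2; 1, 1, 12, 2]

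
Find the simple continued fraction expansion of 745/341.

[2; 5, 2, 2, 2, 1, 3]

Run the Euclidean algorithm on 745 and 341; the successive quotients are the partial quotients a_0, a_1, ... (each step inverts the fractional part left over by the previous one):
  745 = 2*341 + 63, so a_0 = 2.
  341 = 5*63 + 26, so a_1 = 5.
  63 = 2*26 + 11, so a_2 = 2.
  26 = 2*11 + 4, so a_3 = 2.
  11 = 2*4 + 3, so a_4 = 2.
  4 = 1*3 + 1, so a_5 = 1.
  3 = 3*1 + 0, so a_6 = 3.
The remainder reaches 0 after 7 divisions, so the expansion has 7 partial quotients, read off in order.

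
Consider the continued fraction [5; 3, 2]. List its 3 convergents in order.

5/1, 16/3, 37/7

Using the convergent recurrence p_i = a_i*p_{i-1} + p_{i-2}, q_i = a_i*q_{i-1} + q_{i-2} with p_{-2}=0, p_{-1}=1, q_{-2}=1, q_{-1}=0:
  i=0: a_0=5, p_0 = 5*1 + 0 = 5, q_0 = 5*0 + 1 = 1.
  i=1: a_1=3, p_1 = 3*5 + 1 = 16, q_1 = 3*1 + 0 = 3.
  i=2: a_2=2, p_2 = 2*16 + 5 = 37, q_2 = 2*3 + 1 = 7.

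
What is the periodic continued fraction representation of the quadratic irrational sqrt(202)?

Write x_i = (sqrt(202) + m_i)/d_i with (m_0, d_0) = (0, 1). a_0 = floor(sqrt(202)) = 14, since 14^2 = 196 <= 202 < 225 = 15^2.
Iterate m_{i+1} = d_i*a_i - m_i, d_{i+1} = (202 - m_{i+1}^2)/d_i, a_{i+1} = floor((a_0 + m_{i+1})/d_{i+1}):
  m_1 = 1*14 - 0 = 14, d_1 = (202 - 14^2)/1 = 6/1 = 6, a_1 = floor((14 + 14)/6) = 4.
  m_2 = 6*4 - 14 = 10, d_2 = (202 - 10^2)/6 = 102/6 = 17, a_2 = floor((14 + 10)/17) = 1.
  m_3 = 17*1 - 10 = 7, d_3 = (202 - 7^2)/17 = 153/17 = 9, a_3 = floor((14 + 7)/9) = 2.
  m_4 = 9*2 - 7 = 11, d_4 = (202 - 11^2)/9 = 81/9 = 9, a_4 = floor((14 + 11)/9) = 2.
  m_5 = 9*2 - 11 = 7, d_5 = (202 - 7^2)/9 = 153/9 = 17, a_5 = floor((14 + 7)/17) = 1.
  m_6 = 17*1 - 7 = 10, d_6 = (202 - 10^2)/17 = 102/17 = 6, a_6 = floor((14 + 10)/6) = 4.
  m_7 = 6*4 - 10 = 14, d_7 = (202 - 14^2)/6 = 6/6 = 1, a_7 = floor((14 + 14)/1) = 28.
  m_8 = 1*28 - 14 = 14, d_8 = (202 - 14^2)/1 = 6/1 = 6: (m_8, d_8) = (m_1, d_1) = (14, 6), so from here the quotients repeat a_1, ..., a_7; the period length is 7.
Hence the expansion of sqrt(202) is a_0 = 14 followed by the repeating block 4, 1, 2, 2, 1, 4, 28 (period 7).

[14; (4, 1, 2, 2, 1, 4, 28)]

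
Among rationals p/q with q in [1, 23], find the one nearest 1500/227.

Expand x = 1500/227 as a continued fraction with the Euclidean algorithm:
  1500 = 6*227 + 138, so a_0 = 6.
  227 = 1*138 + 89, so a_1 = 1.
  138 = 1*89 + 49, so a_2 = 1.
  89 = 1*49 + 40, so a_3 = 1.
  49 = 1*40 + 9, so a_4 = 1.
  40 = 4*9 + 4, so a_5 = 4.
  9 = 2*4 + 1, so a_6 = 2.
  4 = 4*1 + 0, so a_7 = 4.
so x = [6; 1, 1, 1, 1, 4, 2, 4].
Convergents (p_i = a_i*p_{i-1} + p_{i-2}, q_i = a_i*q_{i-1} + q_{i-2} with p_{-2}=0, p_{-1}=1, q_{-2}=1, q_{-1}=0), until the denominator exceeds 23:
  i=0: a_0=6, p_0 = 6*1 + 0 = 6, q_0 = 6*0 + 1 = 1.
  i=1: a_1=1, p_1 = 1*6 + 1 = 7, q_1 = 1*1 + 0 = 1.
  i=2: a_2=1, p_2 = 1*7 + 6 = 13, q_2 = 1*1 + 1 = 2.
  i=3: a_3=1, p_3 = 1*13 + 7 = 20, q_3 = 1*2 + 1 = 3.
  i=4: a_4=1, p_4 = 1*20 + 13 = 33, q_4 = 1*3 + 2 = 5.
  i=5: a_5=4, p_5 = 4*33 + 20 = 152, q_5 = 4*5 + 3 = 23.
  i=6: a_6=2, p_6 = 2*152 + 33 = 337, q_6 = 2*23 + 5 = 51.
q_6 = 51 > 23, so the last convergent with denominator <= 23 is p_5/q_5 = 152/23.
The closest fraction with denominator <= 23 is either p_5/q_5 or the intermediate fraction (k*p_5 + p_4)/(k*q_5 + q_4) with the largest k >= 1 whose denominator stays <= 23; these approach x as k grows, and every other convergent or intermediate fraction in range is farther away.
Largest k: floor((23 - q_4)/q_5) = floor((23 - 5)/23) = 0.
Since k = 0, no intermediate fraction beyond p_5/q_5 has denominator <= 23, so the convergent 152/23 is the closest (its error is |1500*23 - 152*227|/(227*23) = 4/5221).

152/23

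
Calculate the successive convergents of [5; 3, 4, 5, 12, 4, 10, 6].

Using the convergent recurrence p_i = a_i*p_{i-1} + p_{i-2}, q_i = a_i*q_{i-1} + q_{i-2} with p_{-2}=0, p_{-1}=1, q_{-2}=1, q_{-1}=0:
  i=0: a_0=5, p_0 = 5*1 + 0 = 5, q_0 = 5*0 + 1 = 1.
  i=1: a_1=3, p_1 = 3*5 + 1 = 16, q_1 = 3*1 + 0 = 3.
  i=2: a_2=4, p_2 = 4*16 + 5 = 69, q_2 = 4*3 + 1 = 13.
  i=3: a_3=5, p_3 = 5*69 + 16 = 361, q_3 = 5*13 + 3 = 68.
  i=4: a_4=12, p_4 = 12*361 + 69 = 4401, q_4 = 12*68 + 13 = 829.
  i=5: a_5=4, p_5 = 4*4401 + 361 = 17965, q_5 = 4*829 + 68 = 3384.
  i=6: a_6=10, p_6 = 10*17965 + 4401 = 184051, q_6 = 10*3384 + 829 = 34669.
  i=7: a_7=6, p_7 = 6*184051 + 17965 = 1122271, q_7 = 6*34669 + 3384 = 211398.

5/1, 16/3, 69/13, 361/68, 4401/829, 17965/3384, 184051/34669, 1122271/211398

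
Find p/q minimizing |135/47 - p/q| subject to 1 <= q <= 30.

Expand x = 135/47 as a continued fraction with the Euclidean algorithm:
  135 = 2*47 + 41, so a_0 = 2.
  47 = 1*41 + 6, so a_1 = 1.
  41 = 6*6 + 5, so a_2 = 6.
  6 = 1*5 + 1, so a_3 = 1.
  5 = 5*1 + 0, so a_4 = 5.
so x = [2; 1, 6, 1, 5].
Convergents (p_i = a_i*p_{i-1} + p_{i-2}, q_i = a_i*q_{i-1} + q_{i-2} with p_{-2}=0, p_{-1}=1, q_{-2}=1, q_{-1}=0), until the denominator exceeds 30:
  i=0: a_0=2, p_0 = 2*1 + 0 = 2, q_0 = 2*0 + 1 = 1.
  i=1: a_1=1, p_1 = 1*2 + 1 = 3, q_1 = 1*1 + 0 = 1.
  i=2: a_2=6, p_2 = 6*3 + 2 = 20, q_2 = 6*1 + 1 = 7.
  i=3: a_3=1, p_3 = 1*20 + 3 = 23, q_3 = 1*7 + 1 = 8.
  i=4: a_4=5, p_4 = 5*23 + 20 = 135, q_4 = 5*8 + 7 = 47.
q_4 = 47 > 30, so the last convergent with denominator <= 30 is p_3/q_3 = 23/8.
The closest fraction with denominator <= 30 is either p_3/q_3 or the intermediate fraction (k*p_3 + p_2)/(k*q_3 + q_2) with the largest k >= 1 whose denominator stays <= 30; these approach x as k grows, and every other convergent or intermediate fraction in range is farther away.
Largest k: floor((30 - q_2)/q_3) = floor((30 - 7)/8) = 2.
That gives (2*23 + 20)/(2*8 + 7) = 66/23.
Compare the errors: |x - 23/8| = |135*8 - 23*47|/(47*8) = 1/376, and |x - 66/23| = |135*23 - 66*47|/(47*23) = 3/1081.
Cross-multiplying, 1*1081 = 1081 < 1128 = 3*376, so 1/376 is smaller: the convergent 23/8 is closer to x than 66/23.

23/8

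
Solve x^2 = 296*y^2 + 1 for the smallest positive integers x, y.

First expand sqrt(296) as a continued fraction. With x_i = (sqrt(296) + m_i)/d_i and (m_0, d_0) = (0, 1): a_0 = floor(sqrt(296)) = 17, since 17^2 = 289 <= 296 < 324 = 18^2.
Iterate m_{i+1} = d_i*a_i - m_i, d_{i+1} = (296 - m_{i+1}^2)/d_i, a_{i+1} = floor((a_0 + m_{i+1})/d_{i+1}):
  m_1 = 1*17 - 0 = 17, d_1 = (296 - 17^2)/1 = 7/1 = 7, a_1 = floor((17 + 17)/7) = 4.
  m_2 = 7*4 - 17 = 11, d_2 = (296 - 11^2)/7 = 175/7 = 25, a_2 = floor((17 + 11)/25) = 1.
  m_3 = 25*1 - 11 = 14, d_3 = (296 - 14^2)/25 = 100/25 = 4, a_3 = floor((17 + 14)/4) = 7.
  m_4 = 4*7 - 14 = 14, d_4 = (296 - 14^2)/4 = 100/4 = 25, a_4 = floor((17 + 14)/25) = 1.
  m_5 = 25*1 - 14 = 11, d_5 = (296 - 11^2)/25 = 175/25 = 7, a_5 = floor((17 + 11)/7) = 4.
  m_6 = 7*4 - 11 = 17, d_6 = (296 - 17^2)/7 = 7/7 = 1, a_6 = floor((17 + 17)/1) = 34.
  m_7 = 1*34 - 17 = 17, d_7 = (296 - 17^2)/1 = 7/1 = 7: (m_7, d_7) = (m_1, d_1) = (17, 7), so from here the quotients repeat a_1, ..., a_6; the period length is 6.
So sqrt(296) = [17; (4, 1, 7, 1, 4, 34)] with period length k = 6.
k is even, so the fundamental solution of x^2 - 296y^2 = 1 is (p_{k-1}, q_{k-1}) = (p_5, q_5); compute convergents through index 5.
Convergents (p_i = a_i*p_{i-1} + p_{i-2}, q_i = a_i*q_{i-1} + q_{i-2} with p_{-2}=0, p_{-1}=1, q_{-2}=1, q_{-1}=0):
  i=0: a_0=17, p_0 = 17*1 + 0 = 17, q_0 = 17*0 + 1 = 1.
  i=1: a_1=4, p_1 = 4*17 + 1 = 69, q_1 = 4*1 + 0 = 4.
  i=2: a_2=1, p_2 = 1*69 + 17 = 86, q_2 = 1*4 + 1 = 5.
  i=3: a_3=7, p_3 = 7*86 + 69 = 671, q_3 = 7*5 + 4 = 39.
  i=4: a_4=1, p_4 = 1*671 + 86 = 757, q_4 = 1*39 + 5 = 44.
  i=5: a_5=4, p_5 = 4*757 + 671 = 3699, q_5 = 4*44 + 39 = 215.
Check: 3699^2 - 296*215^2 = 13682601 - 13682600 = 1, so (x, y) = (3699, 215) solves the equation, and by the theorem it is the least positive solution.

(x, y) = (3699, 215)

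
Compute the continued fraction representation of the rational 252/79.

Run the Euclidean algorithm on 252 and 79; the successive quotients are the partial quotients a_0, a_1, ... (each step inverts the fractional part left over by the previous one):
  252 = 3*79 + 15, so a_0 = 3.
  79 = 5*15 + 4, so a_1 = 5.
  15 = 3*4 + 3, so a_2 = 3.
  4 = 1*3 + 1, so a_3 = 1.
  3 = 3*1 + 0, so a_4 = 3.
The remainder reaches 0 after 5 divisions, so the expansion has 5 partial quotients, read off in order.

[3; 5, 3, 1, 3]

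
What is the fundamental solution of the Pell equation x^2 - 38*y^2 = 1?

First expand sqrt(38) as a continued fraction. With x_i = (sqrt(38) + m_i)/d_i and (m_0, d_0) = (0, 1): a_0 = floor(sqrt(38)) = 6, since 6^2 = 36 <= 38 < 49 = 7^2.
Iterate m_{i+1} = d_i*a_i - m_i, d_{i+1} = (38 - m_{i+1}^2)/d_i, a_{i+1} = floor((a_0 + m_{i+1})/d_{i+1}):
  m_1 = 1*6 - 0 = 6, d_1 = (38 - 6^2)/1 = 2/1 = 2, a_1 = floor((6 + 6)/2) = 6.
  m_2 = 2*6 - 6 = 6, d_2 = (38 - 6^2)/2 = 2/2 = 1, a_2 = floor((6 + 6)/1) = 12.
  m_3 = 1*12 - 6 = 6, d_3 = (38 - 6^2)/1 = 2/1 = 2: (m_3, d_3) = (m_1, d_1) = (6, 2), so from here the quotients repeat a_1, a_2; the period length is 2.
So sqrt(38) = [6; (6, 12)] with period length k = 2.
k is even, so the fundamental solution of x^2 - 38y^2 = 1 is (p_{k-1}, q_{k-1}) = (p_1, q_1); compute convergents through index 1.
Convergents (p_i = a_i*p_{i-1} + p_{i-2}, q_i = a_i*q_{i-1} + q_{i-2} with p_{-2}=0, p_{-1}=1, q_{-2}=1, q_{-1}=0):
  i=0: a_0=6, p_0 = 6*1 + 0 = 6, q_0 = 6*0 + 1 = 1.
  i=1: a_1=6, p_1 = 6*6 + 1 = 37, q_1 = 6*1 + 0 = 6.
Check: 37^2 - 38*6^2 = 1369 - 1368 = 1, so (x, y) = (37, 6) solves the equation, and by the theorem it is the least positive solution.

(x, y) = (37, 6)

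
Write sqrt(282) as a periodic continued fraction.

Write x_i = (sqrt(282) + m_i)/d_i with (m_0, d_0) = (0, 1). a_0 = floor(sqrt(282)) = 16, since 16^2 = 256 <= 282 < 289 = 17^2.
Iterate m_{i+1} = d_i*a_i - m_i, d_{i+1} = (282 - m_{i+1}^2)/d_i, a_{i+1} = floor((a_0 + m_{i+1})/d_{i+1}):
  m_1 = 1*16 - 0 = 16, d_1 = (282 - 16^2)/1 = 26/1 = 26, a_1 = floor((16 + 16)/26) = 1.
  m_2 = 26*1 - 16 = 10, d_2 = (282 - 10^2)/26 = 182/26 = 7, a_2 = floor((16 + 10)/7) = 3.
  m_3 = 7*3 - 10 = 11, d_3 = (282 - 11^2)/7 = 161/7 = 23, a_3 = floor((16 + 11)/23) = 1.
  m_4 = 23*1 - 11 = 12, d_4 = (282 - 12^2)/23 = 138/23 = 6, a_4 = floor((16 + 12)/6) = 4.
  m_5 = 6*4 - 12 = 12, d_5 = (282 - 12^2)/6 = 138/6 = 23, a_5 = floor((16 + 12)/23) = 1.
  m_6 = 23*1 - 12 = 11, d_6 = (282 - 11^2)/23 = 161/23 = 7, a_6 = floor((16 + 11)/7) = 3.
  m_7 = 7*3 - 11 = 10, d_7 = (282 - 10^2)/7 = 182/7 = 26, a_7 = floor((16 + 10)/26) = 1.
  m_8 = 26*1 - 10 = 16, d_8 = (282 - 16^2)/26 = 26/26 = 1, a_8 = floor((16 + 16)/1) = 32.
  m_9 = 1*32 - 16 = 16, d_9 = (282 - 16^2)/1 = 26/1 = 26: (m_9, d_9) = (m_1, d_1) = (16, 26), so from here the quotients repeat a_1, ..., a_8; the period length is 8.
Hence the expansion of sqrt(282) is a_0 = 16 followed by the repeating block 1, 3, 1, 4, 1, 3, 1, 32 (period 8).

[16; (1, 3, 1, 4, 1, 3, 1, 32)]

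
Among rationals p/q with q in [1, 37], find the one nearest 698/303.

76/33

Expand x = 698/303 as a continued fraction with the Euclidean algorithm:
  698 = 2*303 + 92, so a_0 = 2.
  303 = 3*92 + 27, so a_1 = 3.
  92 = 3*27 + 11, so a_2 = 3.
  27 = 2*11 + 5, so a_3 = 2.
  11 = 2*5 + 1, so a_4 = 2.
  5 = 5*1 + 0, so a_5 = 5.
so x = [2; 3, 3, 2, 2, 5].
Convergents (p_i = a_i*p_{i-1} + p_{i-2}, q_i = a_i*q_{i-1} + q_{i-2} with p_{-2}=0, p_{-1}=1, q_{-2}=1, q_{-1}=0), until the denominator exceeds 37:
  i=0: a_0=2, p_0 = 2*1 + 0 = 2, q_0 = 2*0 + 1 = 1.
  i=1: a_1=3, p_1 = 3*2 + 1 = 7, q_1 = 3*1 + 0 = 3.
  i=2: a_2=3, p_2 = 3*7 + 2 = 23, q_2 = 3*3 + 1 = 10.
  i=3: a_3=2, p_3 = 2*23 + 7 = 53, q_3 = 2*10 + 3 = 23.
  i=4: a_4=2, p_4 = 2*53 + 23 = 129, q_4 = 2*23 + 10 = 56.
q_4 = 56 > 37, so the last convergent with denominator <= 37 is p_3/q_3 = 53/23.
The closest fraction with denominator <= 37 is either p_3/q_3 or the intermediate fraction (k*p_3 + p_2)/(k*q_3 + q_2) with the largest k >= 1 whose denominator stays <= 37; these approach x as k grows, and every other convergent or intermediate fraction in range is farther away.
Largest k: floor((37 - q_2)/q_3) = floor((37 - 10)/23) = 1.
That gives (1*53 + 23)/(1*23 + 10) = 76/33.
Compare the errors: |x - 53/23| = |698*23 - 53*303|/(303*23) = 5/6969, and |x - 76/33| = |698*33 - 76*303|/(303*33) = 6/9999.
Cross-multiplying, 6*6969 = 41814 < 49995 = 5*9999, so 6/9999 is smaller: the intermediate fraction 76/33 is closer to x than 53/23.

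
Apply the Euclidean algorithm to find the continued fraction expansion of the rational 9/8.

[1; 8]

Run the Euclidean algorithm on 9 and 8; the successive quotients are the partial quotients a_0, a_1, ... (each step inverts the fractional part left over by the previous one):
  9 = 1*8 + 1, so a_0 = 1.
  8 = 8*1 + 0, so a_1 = 8.
The remainder reaches 0 after 2 divisions, so the expansion has 2 partial quotients, read off in order.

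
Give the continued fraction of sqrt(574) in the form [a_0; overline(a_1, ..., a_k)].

[23; overline(1, 22, 1, 46)]

Write x_i = (sqrt(574) + m_i)/d_i with (m_0, d_0) = (0, 1). a_0 = floor(sqrt(574)) = 23, since 23^2 = 529 <= 574 < 576 = 24^2.
Iterate m_{i+1} = d_i*a_i - m_i, d_{i+1} = (574 - m_{i+1}^2)/d_i, a_{i+1} = floor((a_0 + m_{i+1})/d_{i+1}):
  m_1 = 1*23 - 0 = 23, d_1 = (574 - 23^2)/1 = 45/1 = 45, a_1 = floor((23 + 23)/45) = 1.
  m_2 = 45*1 - 23 = 22, d_2 = (574 - 22^2)/45 = 90/45 = 2, a_2 = floor((23 + 22)/2) = 22.
  m_3 = 2*22 - 22 = 22, d_3 = (574 - 22^2)/2 = 90/2 = 45, a_3 = floor((23 + 22)/45) = 1.
  m_4 = 45*1 - 22 = 23, d_4 = (574 - 23^2)/45 = 45/45 = 1, a_4 = floor((23 + 23)/1) = 46.
  m_5 = 1*46 - 23 = 23, d_5 = (574 - 23^2)/1 = 45/1 = 45: (m_5, d_5) = (m_1, d_1) = (23, 45), so from here the quotients repeat a_1, ..., a_4; the period length is 4.
Hence the expansion of sqrt(574) is a_0 = 23 followed by the repeating block 1, 22, 1, 46 (period 4).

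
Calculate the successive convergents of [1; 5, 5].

Using the convergent recurrence p_i = a_i*p_{i-1} + p_{i-2}, q_i = a_i*q_{i-1} + q_{i-2} with p_{-2}=0, p_{-1}=1, q_{-2}=1, q_{-1}=0:
  i=0: a_0=1, p_0 = 1*1 + 0 = 1, q_0 = 1*0 + 1 = 1.
  i=1: a_1=5, p_1 = 5*1 + 1 = 6, q_1 = 5*1 + 0 = 5.
  i=2: a_2=5, p_2 = 5*6 + 1 = 31, q_2 = 5*5 + 1 = 26.

1/1, 6/5, 31/26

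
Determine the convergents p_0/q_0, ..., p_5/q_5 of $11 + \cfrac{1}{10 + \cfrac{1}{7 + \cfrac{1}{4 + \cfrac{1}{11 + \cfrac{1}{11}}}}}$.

Using the convergent recurrence p_i = a_i*p_{i-1} + p_{i-2}, q_i = a_i*q_{i-1} + q_{i-2} with p_{-2}=0, p_{-1}=1, q_{-2}=1, q_{-1}=0:
  i=0: a_0=11, p_0 = 11*1 + 0 = 11, q_0 = 11*0 + 1 = 1.
  i=1: a_1=10, p_1 = 10*11 + 1 = 111, q_1 = 10*1 + 0 = 10.
  i=2: a_2=7, p_2 = 7*111 + 11 = 788, q_2 = 7*10 + 1 = 71.
  i=3: a_3=4, p_3 = 4*788 + 111 = 3263, q_3 = 4*71 + 10 = 294.
  i=4: a_4=11, p_4 = 11*3263 + 788 = 36681, q_4 = 11*294 + 71 = 3305.
  i=5: a_5=11, p_5 = 11*36681 + 3263 = 406754, q_5 = 11*3305 + 294 = 36649.

11/1, 111/10, 788/71, 3263/294, 36681/3305, 406754/36649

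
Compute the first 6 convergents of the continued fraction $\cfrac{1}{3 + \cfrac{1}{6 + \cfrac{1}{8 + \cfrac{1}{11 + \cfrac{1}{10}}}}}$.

0/1, 1/3, 6/19, 49/155, 545/1724, 5499/17395

Using the convergent recurrence p_i = a_i*p_{i-1} + p_{i-2}, q_i = a_i*q_{i-1} + q_{i-2} with p_{-2}=0, p_{-1}=1, q_{-2}=1, q_{-1}=0:
  i=0: a_0=0, p_0 = 0*1 + 0 = 0, q_0 = 0*0 + 1 = 1.
  i=1: a_1=3, p_1 = 3*0 + 1 = 1, q_1 = 3*1 + 0 = 3.
  i=2: a_2=6, p_2 = 6*1 + 0 = 6, q_2 = 6*3 + 1 = 19.
  i=3: a_3=8, p_3 = 8*6 + 1 = 49, q_3 = 8*19 + 3 = 155.
  i=4: a_4=11, p_4 = 11*49 + 6 = 545, q_4 = 11*155 + 19 = 1724.
  i=5: a_5=10, p_5 = 10*545 + 49 = 5499, q_5 = 10*1724 + 155 = 17395.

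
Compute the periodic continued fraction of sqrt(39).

[6; (4, 12)]

Write x_i = (sqrt(39) + m_i)/d_i with (m_0, d_0) = (0, 1). a_0 = floor(sqrt(39)) = 6, since 6^2 = 36 <= 39 < 49 = 7^2.
Iterate m_{i+1} = d_i*a_i - m_i, d_{i+1} = (39 - m_{i+1}^2)/d_i, a_{i+1} = floor((a_0 + m_{i+1})/d_{i+1}):
  m_1 = 1*6 - 0 = 6, d_1 = (39 - 6^2)/1 = 3/1 = 3, a_1 = floor((6 + 6)/3) = 4.
  m_2 = 3*4 - 6 = 6, d_2 = (39 - 6^2)/3 = 3/3 = 1, a_2 = floor((6 + 6)/1) = 12.
  m_3 = 1*12 - 6 = 6, d_3 = (39 - 6^2)/1 = 3/1 = 3: (m_3, d_3) = (m_1, d_1) = (6, 3), so from here the quotients repeat a_1, a_2; the period length is 2.
Hence the expansion of sqrt(39) is a_0 = 6 followed by the repeating block 4, 12 (period 2).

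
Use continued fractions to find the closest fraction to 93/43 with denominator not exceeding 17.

Expand x = 93/43 as a continued fraction with the Euclidean algorithm:
  93 = 2*43 + 7, so a_0 = 2.
  43 = 6*7 + 1, so a_1 = 6.
  7 = 7*1 + 0, so a_2 = 7.
so x = [2; 6, 7].
Convergents (p_i = a_i*p_{i-1} + p_{i-2}, q_i = a_i*q_{i-1} + q_{i-2} with p_{-2}=0, p_{-1}=1, q_{-2}=1, q_{-1}=0), until the denominator exceeds 17:
  i=0: a_0=2, p_0 = 2*1 + 0 = 2, q_0 = 2*0 + 1 = 1.
  i=1: a_1=6, p_1 = 6*2 + 1 = 13, q_1 = 6*1 + 0 = 6.
  i=2: a_2=7, p_2 = 7*13 + 2 = 93, q_2 = 7*6 + 1 = 43.
q_2 = 43 > 17, so the last convergent with denominator <= 17 is p_1/q_1 = 13/6.
The closest fraction with denominator <= 17 is either p_1/q_1 or the intermediate fraction (k*p_1 + p_0)/(k*q_1 + q_0) with the largest k >= 1 whose denominator stays <= 17; these approach x as k grows, and every other convergent or intermediate fraction in range is farther away.
Largest k: floor((17 - q_0)/q_1) = floor((17 - 1)/6) = 2.
That gives (2*13 + 2)/(2*6 + 1) = 28/13.
Compare the errors: |x - 13/6| = |93*6 - 13*43|/(43*6) = 1/258, and |x - 28/13| = |93*13 - 28*43|/(43*13) = 5/559.
Cross-multiplying, 1*559 = 559 < 1290 = 5*258, so 1/258 is smaller: the convergent 13/6 is closer to x than 28/13.

13/6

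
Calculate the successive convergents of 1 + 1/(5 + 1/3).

1/1, 6/5, 19/16

Using the convergent recurrence p_i = a_i*p_{i-1} + p_{i-2}, q_i = a_i*q_{i-1} + q_{i-2} with p_{-2}=0, p_{-1}=1, q_{-2}=1, q_{-1}=0:
  i=0: a_0=1, p_0 = 1*1 + 0 = 1, q_0 = 1*0 + 1 = 1.
  i=1: a_1=5, p_1 = 5*1 + 1 = 6, q_1 = 5*1 + 0 = 5.
  i=2: a_2=3, p_2 = 3*6 + 1 = 19, q_2 = 3*5 + 1 = 16.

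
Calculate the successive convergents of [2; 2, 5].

Using the convergent recurrence p_i = a_i*p_{i-1} + p_{i-2}, q_i = a_i*q_{i-1} + q_{i-2} with p_{-2}=0, p_{-1}=1, q_{-2}=1, q_{-1}=0:
  i=0: a_0=2, p_0 = 2*1 + 0 = 2, q_0 = 2*0 + 1 = 1.
  i=1: a_1=2, p_1 = 2*2 + 1 = 5, q_1 = 2*1 + 0 = 2.
  i=2: a_2=5, p_2 = 5*5 + 2 = 27, q_2 = 5*2 + 1 = 11.

2/1, 5/2, 27/11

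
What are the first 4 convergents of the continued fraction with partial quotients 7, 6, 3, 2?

Using the convergent recurrence p_i = a_i*p_{i-1} + p_{i-2}, q_i = a_i*q_{i-1} + q_{i-2} with p_{-2}=0, p_{-1}=1, q_{-2}=1, q_{-1}=0:
  i=0: a_0=7, p_0 = 7*1 + 0 = 7, q_0 = 7*0 + 1 = 1.
  i=1: a_1=6, p_1 = 6*7 + 1 = 43, q_1 = 6*1 + 0 = 6.
  i=2: a_2=3, p_2 = 3*43 + 7 = 136, q_2 = 3*6 + 1 = 19.
  i=3: a_3=2, p_3 = 2*136 + 43 = 315, q_3 = 2*19 + 6 = 44.

7/1, 43/6, 136/19, 315/44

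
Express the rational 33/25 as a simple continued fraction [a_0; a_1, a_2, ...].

Run the Euclidean algorithm on 33 and 25; the successive quotients are the partial quotients a_0, a_1, ... (each step inverts the fractional part left over by the previous one):
  33 = 1*25 + 8, so a_0 = 1.
  25 = 3*8 + 1, so a_1 = 3.
  8 = 8*1 + 0, so a_2 = 8.
The remainder reaches 0 after 3 divisions, so the expansion has 3 partial quotients, read off in order.

[1; 3, 8]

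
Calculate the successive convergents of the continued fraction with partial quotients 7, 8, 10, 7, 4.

7/1, 57/8, 577/81, 4096/575, 16961/2381

Using the convergent recurrence p_i = a_i*p_{i-1} + p_{i-2}, q_i = a_i*q_{i-1} + q_{i-2} with p_{-2}=0, p_{-1}=1, q_{-2}=1, q_{-1}=0:
  i=0: a_0=7, p_0 = 7*1 + 0 = 7, q_0 = 7*0 + 1 = 1.
  i=1: a_1=8, p_1 = 8*7 + 1 = 57, q_1 = 8*1 + 0 = 8.
  i=2: a_2=10, p_2 = 10*57 + 7 = 577, q_2 = 10*8 + 1 = 81.
  i=3: a_3=7, p_3 = 7*577 + 57 = 4096, q_3 = 7*81 + 8 = 575.
  i=4: a_4=4, p_4 = 4*4096 + 577 = 16961, q_4 = 4*575 + 81 = 2381.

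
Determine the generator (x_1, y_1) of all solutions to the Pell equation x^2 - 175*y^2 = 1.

(x, y) = (2024, 153)

First expand sqrt(175) as a continued fraction. With x_i = (sqrt(175) + m_i)/d_i and (m_0, d_0) = (0, 1): a_0 = floor(sqrt(175)) = 13, since 13^2 = 169 <= 175 < 196 = 14^2.
Iterate m_{i+1} = d_i*a_i - m_i, d_{i+1} = (175 - m_{i+1}^2)/d_i, a_{i+1} = floor((a_0 + m_{i+1})/d_{i+1}):
  m_1 = 1*13 - 0 = 13, d_1 = (175 - 13^2)/1 = 6/1 = 6, a_1 = floor((13 + 13)/6) = 4.
  m_2 = 6*4 - 13 = 11, d_2 = (175 - 11^2)/6 = 54/6 = 9, a_2 = floor((13 + 11)/9) = 2.
  m_3 = 9*2 - 11 = 7, d_3 = (175 - 7^2)/9 = 126/9 = 14, a_3 = floor((13 + 7)/14) = 1.
  m_4 = 14*1 - 7 = 7, d_4 = (175 - 7^2)/14 = 126/14 = 9, a_4 = floor((13 + 7)/9) = 2.
  m_5 = 9*2 - 7 = 11, d_5 = (175 - 11^2)/9 = 54/9 = 6, a_5 = floor((13 + 11)/6) = 4.
  m_6 = 6*4 - 11 = 13, d_6 = (175 - 13^2)/6 = 6/6 = 1, a_6 = floor((13 + 13)/1) = 26.
  m_7 = 1*26 - 13 = 13, d_7 = (175 - 13^2)/1 = 6/1 = 6: (m_7, d_7) = (m_1, d_1) = (13, 6), so from here the quotients repeat a_1, ..., a_6; the period length is 6.
So sqrt(175) = [13; (4, 2, 1, 2, 4, 26)] with period length k = 6.
k is even, so the fundamental solution of x^2 - 175y^2 = 1 is (p_{k-1}, q_{k-1}) = (p_5, q_5); compute convergents through index 5.
Convergents (p_i = a_i*p_{i-1} + p_{i-2}, q_i = a_i*q_{i-1} + q_{i-2} with p_{-2}=0, p_{-1}=1, q_{-2}=1, q_{-1}=0):
  i=0: a_0=13, p_0 = 13*1 + 0 = 13, q_0 = 13*0 + 1 = 1.
  i=1: a_1=4, p_1 = 4*13 + 1 = 53, q_1 = 4*1 + 0 = 4.
  i=2: a_2=2, p_2 = 2*53 + 13 = 119, q_2 = 2*4 + 1 = 9.
  i=3: a_3=1, p_3 = 1*119 + 53 = 172, q_3 = 1*9 + 4 = 13.
  i=4: a_4=2, p_4 = 2*172 + 119 = 463, q_4 = 2*13 + 9 = 35.
  i=5: a_5=4, p_5 = 4*463 + 172 = 2024, q_5 = 4*35 + 13 = 153.
Check: 2024^2 - 175*153^2 = 4096576 - 4096575 = 1, so (x, y) = (2024, 153) solves the equation, and by the theorem it is the least positive solution.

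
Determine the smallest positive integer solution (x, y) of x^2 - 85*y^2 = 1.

(x, y) = (285769, 30996)

First expand sqrt(85) as a continued fraction. With x_i = (sqrt(85) + m_i)/d_i and (m_0, d_0) = (0, 1): a_0 = floor(sqrt(85)) = 9, since 9^2 = 81 <= 85 < 100 = 10^2.
Iterate m_{i+1} = d_i*a_i - m_i, d_{i+1} = (85 - m_{i+1}^2)/d_i, a_{i+1} = floor((a_0 + m_{i+1})/d_{i+1}):
  m_1 = 1*9 - 0 = 9, d_1 = (85 - 9^2)/1 = 4/1 = 4, a_1 = floor((9 + 9)/4) = 4.
  m_2 = 4*4 - 9 = 7, d_2 = (85 - 7^2)/4 = 36/4 = 9, a_2 = floor((9 + 7)/9) = 1.
  m_3 = 9*1 - 7 = 2, d_3 = (85 - 2^2)/9 = 81/9 = 9, a_3 = floor((9 + 2)/9) = 1.
  m_4 = 9*1 - 2 = 7, d_4 = (85 - 7^2)/9 = 36/9 = 4, a_4 = floor((9 + 7)/4) = 4.
  m_5 = 4*4 - 7 = 9, d_5 = (85 - 9^2)/4 = 4/4 = 1, a_5 = floor((9 + 9)/1) = 18.
  m_6 = 1*18 - 9 = 9, d_6 = (85 - 9^2)/1 = 4/1 = 4: (m_6, d_6) = (m_1, d_1) = (9, 4), so from here the quotients repeat a_1, ..., a_5; the period length is 5.
So sqrt(85) = [9; (4, 1, 1, 4, 18)] with period length k = 5.
k is odd, so (p_{k-1}, q_{k-1}) only solves x^2 - 85y^2 = -1 and the fundamental solution of x^2 - 85y^2 = 1 is (p_{2k-1}, q_{2k-1}) = (p_9, q_9); compute convergents through index 9, running through the period twice.
Convergents (p_i = a_i*p_{i-1} + p_{i-2}, q_i = a_i*q_{i-1} + q_{i-2} with p_{-2}=0, p_{-1}=1, q_{-2}=1, q_{-1}=0):
  i=0: a_0=9, p_0 = 9*1 + 0 = 9, q_0 = 9*0 + 1 = 1.
  i=1: a_1=4, p_1 = 4*9 + 1 = 37, q_1 = 4*1 + 0 = 4.
  i=2: a_2=1, p_2 = 1*37 + 9 = 46, q_2 = 1*4 + 1 = 5.
  i=3: a_3=1, p_3 = 1*46 + 37 = 83, q_3 = 1*5 + 4 = 9.
  i=4: a_4=4, p_4 = 4*83 + 46 = 378, q_4 = 4*9 + 5 = 41.
  i=5: a_5=18, p_5 = 18*378 + 83 = 6887, q_5 = 18*41 + 9 = 747.
  i=6: a_6=4, p_6 = 4*6887 + 378 = 27926, q_6 = 4*747 + 41 = 3029.
  i=7: a_7=1, p_7 = 1*27926 + 6887 = 34813, q_7 = 1*3029 + 747 = 3776.
  i=8: a_8=1, p_8 = 1*34813 + 27926 = 62739, q_8 = 1*3776 + 3029 = 6805.
  i=9: a_9=4, p_9 = 4*62739 + 34813 = 285769, q_9 = 4*6805 + 3776 = 30996.
Indeed p_4^2 - 85*q_4^2 = 142884 - 142885 = -1, not +1.
Check: 285769^2 - 85*30996^2 = 81663921361 - 81663921360 = 1, so (x, y) = (285769, 30996) solves the equation, and by the theorem it is the least positive solution.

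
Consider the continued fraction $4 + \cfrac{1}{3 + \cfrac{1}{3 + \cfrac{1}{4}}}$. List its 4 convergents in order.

Using the convergent recurrence p_i = a_i*p_{i-1} + p_{i-2}, q_i = a_i*q_{i-1} + q_{i-2} with p_{-2}=0, p_{-1}=1, q_{-2}=1, q_{-1}=0:
  i=0: a_0=4, p_0 = 4*1 + 0 = 4, q_0 = 4*0 + 1 = 1.
  i=1: a_1=3, p_1 = 3*4 + 1 = 13, q_1 = 3*1 + 0 = 3.
  i=2: a_2=3, p_2 = 3*13 + 4 = 43, q_2 = 3*3 + 1 = 10.
  i=3: a_3=4, p_3 = 4*43 + 13 = 185, q_3 = 4*10 + 3 = 43.

4/1, 13/3, 43/10, 185/43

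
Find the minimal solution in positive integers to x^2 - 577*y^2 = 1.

(x, y) = (1153, 48)

First expand sqrt(577) as a continued fraction. With x_i = (sqrt(577) + m_i)/d_i and (m_0, d_0) = (0, 1): a_0 = floor(sqrt(577)) = 24, since 24^2 = 576 <= 577 < 625 = 25^2.
Iterate m_{i+1} = d_i*a_i - m_i, d_{i+1} = (577 - m_{i+1}^2)/d_i, a_{i+1} = floor((a_0 + m_{i+1})/d_{i+1}):
  m_1 = 1*24 - 0 = 24, d_1 = (577 - 24^2)/1 = 1/1 = 1, a_1 = floor((24 + 24)/1) = 48.
  m_2 = 1*48 - 24 = 24, d_2 = (577 - 24^2)/1 = 1/1 = 1: (m_2, d_2) = (m_1, d_1) = (24, 1), so from here the quotient a_1 repeats; the period length is 1.
So sqrt(577) = [24; (48)] with period length k = 1.
k is odd, so (p_{k-1}, q_{k-1}) only solves x^2 - 577y^2 = -1 and the fundamental solution of x^2 - 577y^2 = 1 is (p_{2k-1}, q_{2k-1}) = (p_1, q_1); compute convergents through index 1, running through the period twice.
Convergents (p_i = a_i*p_{i-1} + p_{i-2}, q_i = a_i*q_{i-1} + q_{i-2} with p_{-2}=0, p_{-1}=1, q_{-2}=1, q_{-1}=0):
  i=0: a_0=24, p_0 = 24*1 + 0 = 24, q_0 = 24*0 + 1 = 1.
  i=1: a_1=48, p_1 = 48*24 + 1 = 1153, q_1 = 48*1 + 0 = 48.
Indeed p_0^2 - 577*q_0^2 = 576 - 577 = -1, not +1.
Check: 1153^2 - 577*48^2 = 1329409 - 1329408 = 1, so (x, y) = (1153, 48) solves the equation, and by the theorem it is the least positive solution.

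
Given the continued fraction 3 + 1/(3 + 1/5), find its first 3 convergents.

3/1, 10/3, 53/16

Using the convergent recurrence p_i = a_i*p_{i-1} + p_{i-2}, q_i = a_i*q_{i-1} + q_{i-2} with p_{-2}=0, p_{-1}=1, q_{-2}=1, q_{-1}=0:
  i=0: a_0=3, p_0 = 3*1 + 0 = 3, q_0 = 3*0 + 1 = 1.
  i=1: a_1=3, p_1 = 3*3 + 1 = 10, q_1 = 3*1 + 0 = 3.
  i=2: a_2=5, p_2 = 5*10 + 3 = 53, q_2 = 5*3 + 1 = 16.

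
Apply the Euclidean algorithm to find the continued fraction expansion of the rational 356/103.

Run the Euclidean algorithm on 356 and 103; the successive quotients are the partial quotients a_0, a_1, ... (each step inverts the fractional part left over by the previous one):
  356 = 3*103 + 47, so a_0 = 3.
  103 = 2*47 + 9, so a_1 = 2.
  47 = 5*9 + 2, so a_2 = 5.
  9 = 4*2 + 1, so a_3 = 4.
  2 = 2*1 + 0, so a_4 = 2.
The remainder reaches 0 after 5 divisions, so the expansion has 5 partial quotients, read off in order.

[3; 2, 5, 4, 2]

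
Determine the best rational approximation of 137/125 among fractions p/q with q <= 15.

Expand x = 137/125 as a continued fraction with the Euclidean algorithm:
  137 = 1*125 + 12, so a_0 = 1.
  125 = 10*12 + 5, so a_1 = 10.
  12 = 2*5 + 2, so a_2 = 2.
  5 = 2*2 + 1, so a_3 = 2.
  2 = 2*1 + 0, so a_4 = 2.
so x = [1; 10, 2, 2, 2].
Convergents (p_i = a_i*p_{i-1} + p_{i-2}, q_i = a_i*q_{i-1} + q_{i-2} with p_{-2}=0, p_{-1}=1, q_{-2}=1, q_{-1}=0), until the denominator exceeds 15:
  i=0: a_0=1, p_0 = 1*1 + 0 = 1, q_0 = 1*0 + 1 = 1.
  i=1: a_1=10, p_1 = 10*1 + 1 = 11, q_1 = 10*1 + 0 = 10.
  i=2: a_2=2, p_2 = 2*11 + 1 = 23, q_2 = 2*10 + 1 = 21.
q_2 = 21 > 15, so the last convergent with denominator <= 15 is p_1/q_1 = 11/10.
The closest fraction with denominator <= 15 is either p_1/q_1 or the intermediate fraction (k*p_1 + p_0)/(k*q_1 + q_0) with the largest k >= 1 whose denominator stays <= 15; these approach x as k grows, and every other convergent or intermediate fraction in range is farther away.
Largest k: floor((15 - q_0)/q_1) = floor((15 - 1)/10) = 1.
That gives (1*11 + 1)/(1*10 + 1) = 12/11.
Compare the errors: |x - 11/10| = |137*10 - 11*125|/(125*10) = 5/1250, and |x - 12/11| = |137*11 - 12*125|/(125*11) = 7/1375.
Cross-multiplying, 5*1375 = 6875 < 8750 = 7*1250, so 5/1250 is smaller: the convergent 11/10 is closer to x than 12/11.

11/10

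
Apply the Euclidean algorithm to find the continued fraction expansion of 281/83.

Run the Euclidean algorithm on 281 and 83; the successive quotients are the partial quotients a_0, a_1, ... (each step inverts the fractional part left over by the previous one):
  281 = 3*83 + 32, so a_0 = 3.
  83 = 2*32 + 19, so a_1 = 2.
  32 = 1*19 + 13, so a_2 = 1.
  19 = 1*13 + 6, so a_3 = 1.
  13 = 2*6 + 1, so a_4 = 2.
  6 = 6*1 + 0, so a_5 = 6.
The remainder reaches 0 after 6 divisions, so the expansion has 6 partial quotients, read off in order.

[3; 2, 1, 1, 2, 6]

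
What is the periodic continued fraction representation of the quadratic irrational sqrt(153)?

Write x_i = (sqrt(153) + m_i)/d_i with (m_0, d_0) = (0, 1). a_0 = floor(sqrt(153)) = 12, since 12^2 = 144 <= 153 < 169 = 13^2.
Iterate m_{i+1} = d_i*a_i - m_i, d_{i+1} = (153 - m_{i+1}^2)/d_i, a_{i+1} = floor((a_0 + m_{i+1})/d_{i+1}):
  m_1 = 1*12 - 0 = 12, d_1 = (153 - 12^2)/1 = 9/1 = 9, a_1 = floor((12 + 12)/9) = 2.
  m_2 = 9*2 - 12 = 6, d_2 = (153 - 6^2)/9 = 117/9 = 13, a_2 = floor((12 + 6)/13) = 1.
  m_3 = 13*1 - 6 = 7, d_3 = (153 - 7^2)/13 = 104/13 = 8, a_3 = floor((12 + 7)/8) = 2.
  m_4 = 8*2 - 7 = 9, d_4 = (153 - 9^2)/8 = 72/8 = 9, a_4 = floor((12 + 9)/9) = 2.
  m_5 = 9*2 - 9 = 9, d_5 = (153 - 9^2)/9 = 72/9 = 8, a_5 = floor((12 + 9)/8) = 2.
  m_6 = 8*2 - 9 = 7, d_6 = (153 - 7^2)/8 = 104/8 = 13, a_6 = floor((12 + 7)/13) = 1.
  m_7 = 13*1 - 7 = 6, d_7 = (153 - 6^2)/13 = 117/13 = 9, a_7 = floor((12 + 6)/9) = 2.
  m_8 = 9*2 - 6 = 12, d_8 = (153 - 12^2)/9 = 9/9 = 1, a_8 = floor((12 + 12)/1) = 24.
  m_9 = 1*24 - 12 = 12, d_9 = (153 - 12^2)/1 = 9/1 = 9: (m_9, d_9) = (m_1, d_1) = (12, 9), so from here the quotients repeat a_1, ..., a_8; the period length is 8.
Hence the expansion of sqrt(153) is a_0 = 12 followed by the repeating block 2, 1, 2, 2, 2, 1, 2, 24 (period 8).

[12; (2, 1, 2, 2, 2, 1, 2, 24)]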